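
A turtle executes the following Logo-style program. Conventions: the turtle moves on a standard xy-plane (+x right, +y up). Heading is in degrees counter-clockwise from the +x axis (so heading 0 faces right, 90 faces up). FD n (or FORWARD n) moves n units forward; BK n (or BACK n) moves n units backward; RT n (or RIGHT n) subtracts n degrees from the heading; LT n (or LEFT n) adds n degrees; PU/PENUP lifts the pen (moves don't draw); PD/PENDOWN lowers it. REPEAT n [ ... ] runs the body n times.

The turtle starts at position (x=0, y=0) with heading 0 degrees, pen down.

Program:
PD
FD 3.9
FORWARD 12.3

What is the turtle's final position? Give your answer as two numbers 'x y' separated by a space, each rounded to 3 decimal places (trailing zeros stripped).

Answer: 16.2 0

Derivation:
Executing turtle program step by step:
Start: pos=(0,0), heading=0, pen down
PD: pen down
FD 3.9: (0,0) -> (3.9,0) [heading=0, draw]
FD 12.3: (3.9,0) -> (16.2,0) [heading=0, draw]
Final: pos=(16.2,0), heading=0, 2 segment(s) drawn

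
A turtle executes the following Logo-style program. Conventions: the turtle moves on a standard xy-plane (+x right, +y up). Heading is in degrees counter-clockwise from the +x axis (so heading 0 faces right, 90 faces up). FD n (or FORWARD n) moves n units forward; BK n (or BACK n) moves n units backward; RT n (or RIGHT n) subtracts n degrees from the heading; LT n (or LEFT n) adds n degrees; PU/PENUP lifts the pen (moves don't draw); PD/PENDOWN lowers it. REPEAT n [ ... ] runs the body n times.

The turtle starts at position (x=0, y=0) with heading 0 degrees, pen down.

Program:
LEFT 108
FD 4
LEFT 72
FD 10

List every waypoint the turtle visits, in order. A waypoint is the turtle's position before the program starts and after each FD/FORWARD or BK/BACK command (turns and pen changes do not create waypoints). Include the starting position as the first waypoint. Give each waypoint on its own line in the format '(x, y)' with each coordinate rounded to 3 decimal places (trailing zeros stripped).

Answer: (0, 0)
(-1.236, 3.804)
(-11.236, 3.804)

Derivation:
Executing turtle program step by step:
Start: pos=(0,0), heading=0, pen down
LT 108: heading 0 -> 108
FD 4: (0,0) -> (-1.236,3.804) [heading=108, draw]
LT 72: heading 108 -> 180
FD 10: (-1.236,3.804) -> (-11.236,3.804) [heading=180, draw]
Final: pos=(-11.236,3.804), heading=180, 2 segment(s) drawn
Waypoints (3 total):
(0, 0)
(-1.236, 3.804)
(-11.236, 3.804)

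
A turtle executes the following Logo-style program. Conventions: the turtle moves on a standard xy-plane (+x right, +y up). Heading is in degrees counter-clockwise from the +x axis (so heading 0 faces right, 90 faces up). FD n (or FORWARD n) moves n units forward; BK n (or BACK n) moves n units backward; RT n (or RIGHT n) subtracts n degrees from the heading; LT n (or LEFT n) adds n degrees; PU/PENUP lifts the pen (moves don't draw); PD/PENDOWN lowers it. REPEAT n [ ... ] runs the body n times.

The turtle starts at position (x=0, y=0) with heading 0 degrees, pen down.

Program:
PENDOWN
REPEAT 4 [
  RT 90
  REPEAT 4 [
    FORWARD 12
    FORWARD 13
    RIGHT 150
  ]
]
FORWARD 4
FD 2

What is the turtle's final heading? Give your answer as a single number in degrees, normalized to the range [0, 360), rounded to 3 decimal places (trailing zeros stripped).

Answer: 120

Derivation:
Executing turtle program step by step:
Start: pos=(0,0), heading=0, pen down
PD: pen down
REPEAT 4 [
  -- iteration 1/4 --
  RT 90: heading 0 -> 270
  REPEAT 4 [
    -- iteration 1/4 --
    FD 12: (0,0) -> (0,-12) [heading=270, draw]
    FD 13: (0,-12) -> (0,-25) [heading=270, draw]
    RT 150: heading 270 -> 120
    -- iteration 2/4 --
    FD 12: (0,-25) -> (-6,-14.608) [heading=120, draw]
    FD 13: (-6,-14.608) -> (-12.5,-3.349) [heading=120, draw]
    RT 150: heading 120 -> 330
    -- iteration 3/4 --
    FD 12: (-12.5,-3.349) -> (-2.108,-9.349) [heading=330, draw]
    FD 13: (-2.108,-9.349) -> (9.151,-15.849) [heading=330, draw]
    RT 150: heading 330 -> 180
    -- iteration 4/4 --
    FD 12: (9.151,-15.849) -> (-2.849,-15.849) [heading=180, draw]
    FD 13: (-2.849,-15.849) -> (-15.849,-15.849) [heading=180, draw]
    RT 150: heading 180 -> 30
  ]
  -- iteration 2/4 --
  RT 90: heading 30 -> 300
  REPEAT 4 [
    -- iteration 1/4 --
    FD 12: (-15.849,-15.849) -> (-9.849,-26.242) [heading=300, draw]
    FD 13: (-9.849,-26.242) -> (-3.349,-37.5) [heading=300, draw]
    RT 150: heading 300 -> 150
    -- iteration 2/4 --
    FD 12: (-3.349,-37.5) -> (-13.742,-31.5) [heading=150, draw]
    FD 13: (-13.742,-31.5) -> (-25,-25) [heading=150, draw]
    RT 150: heading 150 -> 0
    -- iteration 3/4 --
    FD 12: (-25,-25) -> (-13,-25) [heading=0, draw]
    FD 13: (-13,-25) -> (0,-25) [heading=0, draw]
    RT 150: heading 0 -> 210
    -- iteration 4/4 --
    FD 12: (0,-25) -> (-10.392,-31) [heading=210, draw]
    FD 13: (-10.392,-31) -> (-21.651,-37.5) [heading=210, draw]
    RT 150: heading 210 -> 60
  ]
  -- iteration 3/4 --
  RT 90: heading 60 -> 330
  REPEAT 4 [
    -- iteration 1/4 --
    FD 12: (-21.651,-37.5) -> (-11.258,-43.5) [heading=330, draw]
    FD 13: (-11.258,-43.5) -> (0,-50) [heading=330, draw]
    RT 150: heading 330 -> 180
    -- iteration 2/4 --
    FD 12: (0,-50) -> (-12,-50) [heading=180, draw]
    FD 13: (-12,-50) -> (-25,-50) [heading=180, draw]
    RT 150: heading 180 -> 30
    -- iteration 3/4 --
    FD 12: (-25,-50) -> (-14.608,-44) [heading=30, draw]
    FD 13: (-14.608,-44) -> (-3.349,-37.5) [heading=30, draw]
    RT 150: heading 30 -> 240
    -- iteration 4/4 --
    FD 12: (-3.349,-37.5) -> (-9.349,-47.892) [heading=240, draw]
    FD 13: (-9.349,-47.892) -> (-15.849,-59.151) [heading=240, draw]
    RT 150: heading 240 -> 90
  ]
  -- iteration 4/4 --
  RT 90: heading 90 -> 0
  REPEAT 4 [
    -- iteration 1/4 --
    FD 12: (-15.849,-59.151) -> (-3.849,-59.151) [heading=0, draw]
    FD 13: (-3.849,-59.151) -> (9.151,-59.151) [heading=0, draw]
    RT 150: heading 0 -> 210
    -- iteration 2/4 --
    FD 12: (9.151,-59.151) -> (-1.242,-65.151) [heading=210, draw]
    FD 13: (-1.242,-65.151) -> (-12.5,-71.651) [heading=210, draw]
    RT 150: heading 210 -> 60
    -- iteration 3/4 --
    FD 12: (-12.5,-71.651) -> (-6.5,-61.258) [heading=60, draw]
    FD 13: (-6.5,-61.258) -> (0,-50) [heading=60, draw]
    RT 150: heading 60 -> 270
    -- iteration 4/4 --
    FD 12: (0,-50) -> (0,-62) [heading=270, draw]
    FD 13: (0,-62) -> (0,-75) [heading=270, draw]
    RT 150: heading 270 -> 120
  ]
]
FD 4: (0,-75) -> (-2,-71.536) [heading=120, draw]
FD 2: (-2,-71.536) -> (-3,-69.804) [heading=120, draw]
Final: pos=(-3,-69.804), heading=120, 34 segment(s) drawn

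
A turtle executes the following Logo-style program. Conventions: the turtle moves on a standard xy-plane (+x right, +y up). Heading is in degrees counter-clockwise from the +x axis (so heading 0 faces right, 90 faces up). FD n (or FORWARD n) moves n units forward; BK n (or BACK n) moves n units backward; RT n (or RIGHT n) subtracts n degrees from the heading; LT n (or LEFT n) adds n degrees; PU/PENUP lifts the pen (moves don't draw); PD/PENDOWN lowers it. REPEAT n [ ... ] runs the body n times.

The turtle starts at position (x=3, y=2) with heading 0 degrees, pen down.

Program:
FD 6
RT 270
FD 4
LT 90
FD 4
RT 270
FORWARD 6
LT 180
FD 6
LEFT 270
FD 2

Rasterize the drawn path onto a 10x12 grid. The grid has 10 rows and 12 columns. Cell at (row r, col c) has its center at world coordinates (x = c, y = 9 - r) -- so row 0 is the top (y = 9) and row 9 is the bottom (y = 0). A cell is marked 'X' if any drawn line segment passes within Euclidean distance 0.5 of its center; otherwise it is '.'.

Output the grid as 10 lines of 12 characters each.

Answer: ............
............
............
.....XXXXX..
.....X...X..
.....X...X..
.....X...X..
...XXXXXXX..
.....X......
.....X......

Derivation:
Segment 0: (3,2) -> (9,2)
Segment 1: (9,2) -> (9,6)
Segment 2: (9,6) -> (5,6)
Segment 3: (5,6) -> (5,-0)
Segment 4: (5,-0) -> (5,6)
Segment 5: (5,6) -> (7,6)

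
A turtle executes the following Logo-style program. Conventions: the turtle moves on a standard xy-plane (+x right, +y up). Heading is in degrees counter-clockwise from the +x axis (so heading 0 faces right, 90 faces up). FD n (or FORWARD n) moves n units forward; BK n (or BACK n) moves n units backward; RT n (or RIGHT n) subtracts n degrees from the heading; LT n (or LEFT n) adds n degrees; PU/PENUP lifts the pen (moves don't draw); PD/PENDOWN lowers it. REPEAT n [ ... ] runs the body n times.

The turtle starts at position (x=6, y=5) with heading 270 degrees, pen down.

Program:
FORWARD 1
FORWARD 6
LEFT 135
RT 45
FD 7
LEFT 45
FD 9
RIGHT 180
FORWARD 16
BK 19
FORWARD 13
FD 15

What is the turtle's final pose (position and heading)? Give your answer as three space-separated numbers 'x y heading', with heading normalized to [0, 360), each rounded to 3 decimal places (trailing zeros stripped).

Answer: 1.686 -13.314 225

Derivation:
Executing turtle program step by step:
Start: pos=(6,5), heading=270, pen down
FD 1: (6,5) -> (6,4) [heading=270, draw]
FD 6: (6,4) -> (6,-2) [heading=270, draw]
LT 135: heading 270 -> 45
RT 45: heading 45 -> 0
FD 7: (6,-2) -> (13,-2) [heading=0, draw]
LT 45: heading 0 -> 45
FD 9: (13,-2) -> (19.364,4.364) [heading=45, draw]
RT 180: heading 45 -> 225
FD 16: (19.364,4.364) -> (8.05,-6.95) [heading=225, draw]
BK 19: (8.05,-6.95) -> (21.485,6.485) [heading=225, draw]
FD 13: (21.485,6.485) -> (12.293,-2.707) [heading=225, draw]
FD 15: (12.293,-2.707) -> (1.686,-13.314) [heading=225, draw]
Final: pos=(1.686,-13.314), heading=225, 8 segment(s) drawn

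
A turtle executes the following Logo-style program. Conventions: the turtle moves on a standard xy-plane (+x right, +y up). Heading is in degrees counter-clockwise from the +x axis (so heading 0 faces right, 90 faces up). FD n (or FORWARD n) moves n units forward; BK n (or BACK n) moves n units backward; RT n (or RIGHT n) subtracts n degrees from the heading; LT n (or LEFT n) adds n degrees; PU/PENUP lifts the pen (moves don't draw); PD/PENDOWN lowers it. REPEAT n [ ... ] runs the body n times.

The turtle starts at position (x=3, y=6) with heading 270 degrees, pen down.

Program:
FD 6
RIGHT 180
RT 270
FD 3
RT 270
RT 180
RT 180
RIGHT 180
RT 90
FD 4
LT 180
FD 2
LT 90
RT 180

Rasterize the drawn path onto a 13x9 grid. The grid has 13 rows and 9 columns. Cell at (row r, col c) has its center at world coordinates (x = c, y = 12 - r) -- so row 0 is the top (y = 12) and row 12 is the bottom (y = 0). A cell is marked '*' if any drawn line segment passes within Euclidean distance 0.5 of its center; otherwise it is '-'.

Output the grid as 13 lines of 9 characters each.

Segment 0: (3,6) -> (3,0)
Segment 1: (3,0) -> (-0,-0)
Segment 2: (-0,-0) -> (4,0)
Segment 3: (4,0) -> (2,0)

Answer: ---------
---------
---------
---------
---------
---------
---*-----
---*-----
---*-----
---*-----
---*-----
---*-----
*****----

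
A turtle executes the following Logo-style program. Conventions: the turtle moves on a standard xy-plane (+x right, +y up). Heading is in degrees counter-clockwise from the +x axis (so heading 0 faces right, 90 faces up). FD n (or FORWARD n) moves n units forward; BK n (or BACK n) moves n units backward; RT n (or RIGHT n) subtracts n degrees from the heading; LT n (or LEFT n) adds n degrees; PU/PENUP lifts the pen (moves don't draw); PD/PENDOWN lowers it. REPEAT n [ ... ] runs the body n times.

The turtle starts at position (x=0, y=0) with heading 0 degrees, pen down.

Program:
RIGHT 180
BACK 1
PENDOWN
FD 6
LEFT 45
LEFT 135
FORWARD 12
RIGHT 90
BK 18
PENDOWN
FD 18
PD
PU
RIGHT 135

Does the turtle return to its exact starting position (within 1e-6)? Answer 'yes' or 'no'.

Executing turtle program step by step:
Start: pos=(0,0), heading=0, pen down
RT 180: heading 0 -> 180
BK 1: (0,0) -> (1,0) [heading=180, draw]
PD: pen down
FD 6: (1,0) -> (-5,0) [heading=180, draw]
LT 45: heading 180 -> 225
LT 135: heading 225 -> 0
FD 12: (-5,0) -> (7,0) [heading=0, draw]
RT 90: heading 0 -> 270
BK 18: (7,0) -> (7,18) [heading=270, draw]
PD: pen down
FD 18: (7,18) -> (7,0) [heading=270, draw]
PD: pen down
PU: pen up
RT 135: heading 270 -> 135
Final: pos=(7,0), heading=135, 5 segment(s) drawn

Start position: (0, 0)
Final position: (7, 0)
Distance = 7; >= 1e-6 -> NOT closed

Answer: no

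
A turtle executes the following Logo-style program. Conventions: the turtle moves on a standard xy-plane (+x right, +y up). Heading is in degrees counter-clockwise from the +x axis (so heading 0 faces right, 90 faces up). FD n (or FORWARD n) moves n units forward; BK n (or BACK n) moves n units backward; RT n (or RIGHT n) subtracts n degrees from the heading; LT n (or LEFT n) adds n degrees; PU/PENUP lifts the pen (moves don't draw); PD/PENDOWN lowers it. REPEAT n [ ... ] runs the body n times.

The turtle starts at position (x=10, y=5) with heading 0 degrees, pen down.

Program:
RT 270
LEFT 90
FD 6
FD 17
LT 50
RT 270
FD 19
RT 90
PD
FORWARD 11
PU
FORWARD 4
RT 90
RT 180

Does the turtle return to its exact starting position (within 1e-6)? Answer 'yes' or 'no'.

Answer: no

Derivation:
Executing turtle program step by step:
Start: pos=(10,5), heading=0, pen down
RT 270: heading 0 -> 90
LT 90: heading 90 -> 180
FD 6: (10,5) -> (4,5) [heading=180, draw]
FD 17: (4,5) -> (-13,5) [heading=180, draw]
LT 50: heading 180 -> 230
RT 270: heading 230 -> 320
FD 19: (-13,5) -> (1.555,-7.213) [heading=320, draw]
RT 90: heading 320 -> 230
PD: pen down
FD 11: (1.555,-7.213) -> (-5.516,-15.639) [heading=230, draw]
PU: pen up
FD 4: (-5.516,-15.639) -> (-8.087,-18.704) [heading=230, move]
RT 90: heading 230 -> 140
RT 180: heading 140 -> 320
Final: pos=(-8.087,-18.704), heading=320, 4 segment(s) drawn

Start position: (10, 5)
Final position: (-8.087, -18.704)
Distance = 29.816; >= 1e-6 -> NOT closed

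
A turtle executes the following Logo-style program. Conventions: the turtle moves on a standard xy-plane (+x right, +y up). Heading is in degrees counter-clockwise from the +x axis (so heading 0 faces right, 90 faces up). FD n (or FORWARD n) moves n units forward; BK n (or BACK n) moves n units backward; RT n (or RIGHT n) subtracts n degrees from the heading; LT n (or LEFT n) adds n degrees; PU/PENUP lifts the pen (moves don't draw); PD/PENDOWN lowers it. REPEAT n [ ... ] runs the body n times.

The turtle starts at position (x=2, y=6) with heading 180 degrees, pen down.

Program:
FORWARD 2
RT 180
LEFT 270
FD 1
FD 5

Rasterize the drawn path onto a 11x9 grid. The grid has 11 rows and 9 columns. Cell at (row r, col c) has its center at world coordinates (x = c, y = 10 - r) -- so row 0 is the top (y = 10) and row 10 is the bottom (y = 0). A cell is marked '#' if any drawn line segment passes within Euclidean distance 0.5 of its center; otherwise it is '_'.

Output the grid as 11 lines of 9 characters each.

Answer: _________
_________
_________
_________
###______
#________
#________
#________
#________
#________
#________

Derivation:
Segment 0: (2,6) -> (0,6)
Segment 1: (0,6) -> (-0,5)
Segment 2: (-0,5) -> (-0,0)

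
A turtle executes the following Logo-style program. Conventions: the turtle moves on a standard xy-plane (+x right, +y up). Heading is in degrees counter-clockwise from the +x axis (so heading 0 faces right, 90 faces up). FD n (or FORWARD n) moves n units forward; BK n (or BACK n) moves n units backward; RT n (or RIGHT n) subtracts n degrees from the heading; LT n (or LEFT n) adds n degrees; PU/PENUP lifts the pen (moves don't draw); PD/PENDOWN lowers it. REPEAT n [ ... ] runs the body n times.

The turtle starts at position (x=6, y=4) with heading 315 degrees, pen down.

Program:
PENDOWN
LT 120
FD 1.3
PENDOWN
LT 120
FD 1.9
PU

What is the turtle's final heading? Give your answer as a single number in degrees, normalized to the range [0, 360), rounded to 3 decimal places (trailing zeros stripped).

Answer: 195

Derivation:
Executing turtle program step by step:
Start: pos=(6,4), heading=315, pen down
PD: pen down
LT 120: heading 315 -> 75
FD 1.3: (6,4) -> (6.336,5.256) [heading=75, draw]
PD: pen down
LT 120: heading 75 -> 195
FD 1.9: (6.336,5.256) -> (4.501,4.764) [heading=195, draw]
PU: pen up
Final: pos=(4.501,4.764), heading=195, 2 segment(s) drawn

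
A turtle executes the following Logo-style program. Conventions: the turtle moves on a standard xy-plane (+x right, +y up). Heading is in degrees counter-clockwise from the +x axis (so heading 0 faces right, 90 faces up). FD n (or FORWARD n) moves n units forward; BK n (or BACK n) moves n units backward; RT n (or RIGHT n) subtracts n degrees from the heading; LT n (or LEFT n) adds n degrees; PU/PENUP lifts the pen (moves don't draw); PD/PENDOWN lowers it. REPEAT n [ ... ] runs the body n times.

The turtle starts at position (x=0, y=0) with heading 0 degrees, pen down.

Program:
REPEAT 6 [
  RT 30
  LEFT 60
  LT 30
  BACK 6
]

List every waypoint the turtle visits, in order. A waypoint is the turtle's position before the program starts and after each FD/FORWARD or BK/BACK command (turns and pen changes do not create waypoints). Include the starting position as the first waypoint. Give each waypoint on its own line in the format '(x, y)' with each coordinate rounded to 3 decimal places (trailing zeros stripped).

Executing turtle program step by step:
Start: pos=(0,0), heading=0, pen down
REPEAT 6 [
  -- iteration 1/6 --
  RT 30: heading 0 -> 330
  LT 60: heading 330 -> 30
  LT 30: heading 30 -> 60
  BK 6: (0,0) -> (-3,-5.196) [heading=60, draw]
  -- iteration 2/6 --
  RT 30: heading 60 -> 30
  LT 60: heading 30 -> 90
  LT 30: heading 90 -> 120
  BK 6: (-3,-5.196) -> (0,-10.392) [heading=120, draw]
  -- iteration 3/6 --
  RT 30: heading 120 -> 90
  LT 60: heading 90 -> 150
  LT 30: heading 150 -> 180
  BK 6: (0,-10.392) -> (6,-10.392) [heading=180, draw]
  -- iteration 4/6 --
  RT 30: heading 180 -> 150
  LT 60: heading 150 -> 210
  LT 30: heading 210 -> 240
  BK 6: (6,-10.392) -> (9,-5.196) [heading=240, draw]
  -- iteration 5/6 --
  RT 30: heading 240 -> 210
  LT 60: heading 210 -> 270
  LT 30: heading 270 -> 300
  BK 6: (9,-5.196) -> (6,0) [heading=300, draw]
  -- iteration 6/6 --
  RT 30: heading 300 -> 270
  LT 60: heading 270 -> 330
  LT 30: heading 330 -> 0
  BK 6: (6,0) -> (0,0) [heading=0, draw]
]
Final: pos=(0,0), heading=0, 6 segment(s) drawn
Waypoints (7 total):
(0, 0)
(-3, -5.196)
(0, -10.392)
(6, -10.392)
(9, -5.196)
(6, 0)
(0, 0)

Answer: (0, 0)
(-3, -5.196)
(0, -10.392)
(6, -10.392)
(9, -5.196)
(6, 0)
(0, 0)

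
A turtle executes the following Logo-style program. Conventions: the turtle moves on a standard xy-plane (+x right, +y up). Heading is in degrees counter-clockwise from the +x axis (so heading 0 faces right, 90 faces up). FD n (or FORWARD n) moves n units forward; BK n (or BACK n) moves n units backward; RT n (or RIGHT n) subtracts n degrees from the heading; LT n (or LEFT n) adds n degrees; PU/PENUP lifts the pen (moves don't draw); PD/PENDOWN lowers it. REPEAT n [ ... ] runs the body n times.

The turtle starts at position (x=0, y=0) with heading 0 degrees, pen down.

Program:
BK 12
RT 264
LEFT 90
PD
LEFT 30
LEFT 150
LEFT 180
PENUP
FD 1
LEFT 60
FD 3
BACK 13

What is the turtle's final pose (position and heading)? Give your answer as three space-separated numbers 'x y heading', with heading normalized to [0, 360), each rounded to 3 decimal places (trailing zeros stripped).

Executing turtle program step by step:
Start: pos=(0,0), heading=0, pen down
BK 12: (0,0) -> (-12,0) [heading=0, draw]
RT 264: heading 0 -> 96
LT 90: heading 96 -> 186
PD: pen down
LT 30: heading 186 -> 216
LT 150: heading 216 -> 6
LT 180: heading 6 -> 186
PU: pen up
FD 1: (-12,0) -> (-12.995,-0.105) [heading=186, move]
LT 60: heading 186 -> 246
FD 3: (-12.995,-0.105) -> (-14.215,-2.845) [heading=246, move]
BK 13: (-14.215,-2.845) -> (-8.927,9.031) [heading=246, move]
Final: pos=(-8.927,9.031), heading=246, 1 segment(s) drawn

Answer: -8.927 9.031 246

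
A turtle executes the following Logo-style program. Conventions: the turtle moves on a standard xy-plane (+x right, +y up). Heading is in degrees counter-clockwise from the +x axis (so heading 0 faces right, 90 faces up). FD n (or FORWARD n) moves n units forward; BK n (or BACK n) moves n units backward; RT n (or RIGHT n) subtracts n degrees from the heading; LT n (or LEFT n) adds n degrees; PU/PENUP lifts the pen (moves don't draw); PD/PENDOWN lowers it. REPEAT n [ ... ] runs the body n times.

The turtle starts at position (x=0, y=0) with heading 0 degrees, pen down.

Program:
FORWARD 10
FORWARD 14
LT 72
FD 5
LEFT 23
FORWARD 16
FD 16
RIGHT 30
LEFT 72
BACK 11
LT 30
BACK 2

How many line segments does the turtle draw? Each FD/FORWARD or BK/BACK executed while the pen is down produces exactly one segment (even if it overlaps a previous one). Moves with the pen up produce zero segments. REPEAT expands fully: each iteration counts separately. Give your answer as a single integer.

Answer: 7

Derivation:
Executing turtle program step by step:
Start: pos=(0,0), heading=0, pen down
FD 10: (0,0) -> (10,0) [heading=0, draw]
FD 14: (10,0) -> (24,0) [heading=0, draw]
LT 72: heading 0 -> 72
FD 5: (24,0) -> (25.545,4.755) [heading=72, draw]
LT 23: heading 72 -> 95
FD 16: (25.545,4.755) -> (24.151,20.694) [heading=95, draw]
FD 16: (24.151,20.694) -> (22.756,36.634) [heading=95, draw]
RT 30: heading 95 -> 65
LT 72: heading 65 -> 137
BK 11: (22.756,36.634) -> (30.801,29.132) [heading=137, draw]
LT 30: heading 137 -> 167
BK 2: (30.801,29.132) -> (32.75,28.682) [heading=167, draw]
Final: pos=(32.75,28.682), heading=167, 7 segment(s) drawn
Segments drawn: 7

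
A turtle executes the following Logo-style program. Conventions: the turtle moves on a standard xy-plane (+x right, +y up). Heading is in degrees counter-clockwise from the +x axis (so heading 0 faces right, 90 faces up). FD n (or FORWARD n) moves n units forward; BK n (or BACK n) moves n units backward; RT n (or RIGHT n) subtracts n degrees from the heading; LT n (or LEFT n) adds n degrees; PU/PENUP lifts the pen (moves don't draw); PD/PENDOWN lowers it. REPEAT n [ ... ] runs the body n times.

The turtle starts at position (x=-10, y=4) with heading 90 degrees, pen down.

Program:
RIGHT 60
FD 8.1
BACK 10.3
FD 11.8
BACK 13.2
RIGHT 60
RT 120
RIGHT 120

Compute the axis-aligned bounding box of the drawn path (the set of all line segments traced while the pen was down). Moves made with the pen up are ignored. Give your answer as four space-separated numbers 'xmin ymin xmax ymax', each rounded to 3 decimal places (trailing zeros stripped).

Answer: -13.118 2.2 -1.686 8.8

Derivation:
Executing turtle program step by step:
Start: pos=(-10,4), heading=90, pen down
RT 60: heading 90 -> 30
FD 8.1: (-10,4) -> (-2.985,8.05) [heading=30, draw]
BK 10.3: (-2.985,8.05) -> (-11.905,2.9) [heading=30, draw]
FD 11.8: (-11.905,2.9) -> (-1.686,8.8) [heading=30, draw]
BK 13.2: (-1.686,8.8) -> (-13.118,2.2) [heading=30, draw]
RT 60: heading 30 -> 330
RT 120: heading 330 -> 210
RT 120: heading 210 -> 90
Final: pos=(-13.118,2.2), heading=90, 4 segment(s) drawn

Segment endpoints: x in {-13.118, -11.905, -10, -2.985, -1.686}, y in {2.2, 2.9, 4, 8.05, 8.8}
xmin=-13.118, ymin=2.2, xmax=-1.686, ymax=8.8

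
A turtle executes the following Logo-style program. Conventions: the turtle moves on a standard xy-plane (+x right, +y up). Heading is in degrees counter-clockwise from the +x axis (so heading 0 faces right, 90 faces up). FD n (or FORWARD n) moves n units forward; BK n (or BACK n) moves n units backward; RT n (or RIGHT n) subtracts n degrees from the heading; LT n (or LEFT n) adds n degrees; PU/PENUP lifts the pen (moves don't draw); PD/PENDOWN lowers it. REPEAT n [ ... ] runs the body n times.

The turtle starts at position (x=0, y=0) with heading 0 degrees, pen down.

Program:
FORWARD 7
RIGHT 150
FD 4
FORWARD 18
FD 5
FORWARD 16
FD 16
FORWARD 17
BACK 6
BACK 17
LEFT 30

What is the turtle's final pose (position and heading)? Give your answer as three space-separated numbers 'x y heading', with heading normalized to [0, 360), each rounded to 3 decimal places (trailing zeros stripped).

Answer: -38.899 -26.5 240

Derivation:
Executing turtle program step by step:
Start: pos=(0,0), heading=0, pen down
FD 7: (0,0) -> (7,0) [heading=0, draw]
RT 150: heading 0 -> 210
FD 4: (7,0) -> (3.536,-2) [heading=210, draw]
FD 18: (3.536,-2) -> (-12.053,-11) [heading=210, draw]
FD 5: (-12.053,-11) -> (-16.383,-13.5) [heading=210, draw]
FD 16: (-16.383,-13.5) -> (-30.239,-21.5) [heading=210, draw]
FD 16: (-30.239,-21.5) -> (-44.095,-29.5) [heading=210, draw]
FD 17: (-44.095,-29.5) -> (-58.818,-38) [heading=210, draw]
BK 6: (-58.818,-38) -> (-53.622,-35) [heading=210, draw]
BK 17: (-53.622,-35) -> (-38.899,-26.5) [heading=210, draw]
LT 30: heading 210 -> 240
Final: pos=(-38.899,-26.5), heading=240, 9 segment(s) drawn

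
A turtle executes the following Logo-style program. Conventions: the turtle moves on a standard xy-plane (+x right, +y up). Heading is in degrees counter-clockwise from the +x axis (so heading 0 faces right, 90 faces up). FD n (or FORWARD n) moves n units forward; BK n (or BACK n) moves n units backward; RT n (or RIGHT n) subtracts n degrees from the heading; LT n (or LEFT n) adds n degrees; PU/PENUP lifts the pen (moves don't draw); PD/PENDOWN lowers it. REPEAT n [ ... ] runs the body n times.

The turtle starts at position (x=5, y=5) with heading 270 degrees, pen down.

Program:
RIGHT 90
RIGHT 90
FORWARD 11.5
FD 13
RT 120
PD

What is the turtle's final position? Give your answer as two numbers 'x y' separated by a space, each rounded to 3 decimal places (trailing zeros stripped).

Answer: 5 29.5

Derivation:
Executing turtle program step by step:
Start: pos=(5,5), heading=270, pen down
RT 90: heading 270 -> 180
RT 90: heading 180 -> 90
FD 11.5: (5,5) -> (5,16.5) [heading=90, draw]
FD 13: (5,16.5) -> (5,29.5) [heading=90, draw]
RT 120: heading 90 -> 330
PD: pen down
Final: pos=(5,29.5), heading=330, 2 segment(s) drawn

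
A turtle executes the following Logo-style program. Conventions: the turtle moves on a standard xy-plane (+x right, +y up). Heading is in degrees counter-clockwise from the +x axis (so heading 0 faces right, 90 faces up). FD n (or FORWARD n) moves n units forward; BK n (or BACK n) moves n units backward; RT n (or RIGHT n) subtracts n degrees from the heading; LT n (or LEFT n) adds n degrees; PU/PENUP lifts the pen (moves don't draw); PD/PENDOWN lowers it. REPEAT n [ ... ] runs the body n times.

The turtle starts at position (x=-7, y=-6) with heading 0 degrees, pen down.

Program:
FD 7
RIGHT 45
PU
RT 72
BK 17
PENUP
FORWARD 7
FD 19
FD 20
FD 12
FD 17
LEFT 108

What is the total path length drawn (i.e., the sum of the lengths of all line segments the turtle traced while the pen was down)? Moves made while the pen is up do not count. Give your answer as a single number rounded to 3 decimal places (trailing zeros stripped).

Answer: 7

Derivation:
Executing turtle program step by step:
Start: pos=(-7,-6), heading=0, pen down
FD 7: (-7,-6) -> (0,-6) [heading=0, draw]
RT 45: heading 0 -> 315
PU: pen up
RT 72: heading 315 -> 243
BK 17: (0,-6) -> (7.718,9.147) [heading=243, move]
PU: pen up
FD 7: (7.718,9.147) -> (4.54,2.91) [heading=243, move]
FD 19: (4.54,2.91) -> (-4.086,-14.019) [heading=243, move]
FD 20: (-4.086,-14.019) -> (-13.166,-31.839) [heading=243, move]
FD 12: (-13.166,-31.839) -> (-18.614,-42.531) [heading=243, move]
FD 17: (-18.614,-42.531) -> (-26.331,-57.678) [heading=243, move]
LT 108: heading 243 -> 351
Final: pos=(-26.331,-57.678), heading=351, 1 segment(s) drawn

Segment lengths:
  seg 1: (-7,-6) -> (0,-6), length = 7
Total = 7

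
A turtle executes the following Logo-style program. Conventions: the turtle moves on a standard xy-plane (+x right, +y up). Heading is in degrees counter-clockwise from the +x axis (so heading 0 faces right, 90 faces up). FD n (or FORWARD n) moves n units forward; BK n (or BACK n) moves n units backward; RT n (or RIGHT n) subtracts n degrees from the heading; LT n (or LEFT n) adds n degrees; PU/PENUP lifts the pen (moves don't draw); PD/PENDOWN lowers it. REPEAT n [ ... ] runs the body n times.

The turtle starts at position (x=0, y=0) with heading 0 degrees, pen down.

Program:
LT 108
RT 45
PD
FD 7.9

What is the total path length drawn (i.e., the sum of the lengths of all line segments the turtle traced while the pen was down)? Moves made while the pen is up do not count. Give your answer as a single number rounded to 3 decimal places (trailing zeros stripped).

Answer: 7.9

Derivation:
Executing turtle program step by step:
Start: pos=(0,0), heading=0, pen down
LT 108: heading 0 -> 108
RT 45: heading 108 -> 63
PD: pen down
FD 7.9: (0,0) -> (3.587,7.039) [heading=63, draw]
Final: pos=(3.587,7.039), heading=63, 1 segment(s) drawn

Segment lengths:
  seg 1: (0,0) -> (3.587,7.039), length = 7.9
Total = 7.9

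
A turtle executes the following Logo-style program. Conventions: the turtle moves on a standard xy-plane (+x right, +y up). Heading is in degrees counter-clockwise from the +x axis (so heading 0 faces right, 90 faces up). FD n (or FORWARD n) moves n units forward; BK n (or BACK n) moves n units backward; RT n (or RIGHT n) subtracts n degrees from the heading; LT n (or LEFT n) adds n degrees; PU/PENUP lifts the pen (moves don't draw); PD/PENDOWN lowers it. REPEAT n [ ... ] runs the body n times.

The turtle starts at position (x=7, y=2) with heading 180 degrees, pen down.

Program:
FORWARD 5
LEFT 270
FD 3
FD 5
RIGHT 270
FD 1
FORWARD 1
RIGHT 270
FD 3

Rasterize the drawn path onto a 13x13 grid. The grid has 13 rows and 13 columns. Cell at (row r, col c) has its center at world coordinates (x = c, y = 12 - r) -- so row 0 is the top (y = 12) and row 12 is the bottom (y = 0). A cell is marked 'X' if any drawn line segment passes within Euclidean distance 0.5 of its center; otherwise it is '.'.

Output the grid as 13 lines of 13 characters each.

Segment 0: (7,2) -> (2,2)
Segment 1: (2,2) -> (2,5)
Segment 2: (2,5) -> (2,10)
Segment 3: (2,10) -> (1,10)
Segment 4: (1,10) -> (0,10)
Segment 5: (0,10) -> (0,7)

Answer: .............
.............
XXX..........
X.X..........
X.X..........
X.X..........
..X..........
..X..........
..X..........
..X..........
..XXXXXX.....
.............
.............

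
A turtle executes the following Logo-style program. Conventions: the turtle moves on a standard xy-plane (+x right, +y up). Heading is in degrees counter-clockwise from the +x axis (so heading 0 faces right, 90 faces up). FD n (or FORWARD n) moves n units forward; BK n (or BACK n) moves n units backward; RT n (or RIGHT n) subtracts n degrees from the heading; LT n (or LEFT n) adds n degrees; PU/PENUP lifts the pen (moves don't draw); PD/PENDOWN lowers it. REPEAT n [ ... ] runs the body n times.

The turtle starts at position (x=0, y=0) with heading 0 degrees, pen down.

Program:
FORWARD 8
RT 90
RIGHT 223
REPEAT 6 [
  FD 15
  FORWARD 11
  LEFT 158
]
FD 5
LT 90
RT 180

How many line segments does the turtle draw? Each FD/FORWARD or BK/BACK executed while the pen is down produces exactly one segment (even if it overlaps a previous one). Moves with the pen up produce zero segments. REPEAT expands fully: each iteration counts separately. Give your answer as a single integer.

Executing turtle program step by step:
Start: pos=(0,0), heading=0, pen down
FD 8: (0,0) -> (8,0) [heading=0, draw]
RT 90: heading 0 -> 270
RT 223: heading 270 -> 47
REPEAT 6 [
  -- iteration 1/6 --
  FD 15: (8,0) -> (18.23,10.97) [heading=47, draw]
  FD 11: (18.23,10.97) -> (25.732,19.015) [heading=47, draw]
  LT 158: heading 47 -> 205
  -- iteration 2/6 --
  FD 15: (25.732,19.015) -> (12.137,12.676) [heading=205, draw]
  FD 11: (12.137,12.676) -> (2.168,8.027) [heading=205, draw]
  LT 158: heading 205 -> 3
  -- iteration 3/6 --
  FD 15: (2.168,8.027) -> (17.147,8.812) [heading=3, draw]
  FD 11: (17.147,8.812) -> (28.132,9.388) [heading=3, draw]
  LT 158: heading 3 -> 161
  -- iteration 4/6 --
  FD 15: (28.132,9.388) -> (13.95,14.271) [heading=161, draw]
  FD 11: (13.95,14.271) -> (3.549,17.853) [heading=161, draw]
  LT 158: heading 161 -> 319
  -- iteration 5/6 --
  FD 15: (3.549,17.853) -> (14.869,8.012) [heading=319, draw]
  FD 11: (14.869,8.012) -> (23.171,0.795) [heading=319, draw]
  LT 158: heading 319 -> 117
  -- iteration 6/6 --
  FD 15: (23.171,0.795) -> (16.361,14.16) [heading=117, draw]
  FD 11: (16.361,14.16) -> (11.368,23.961) [heading=117, draw]
  LT 158: heading 117 -> 275
]
FD 5: (11.368,23.961) -> (11.803,18.98) [heading=275, draw]
LT 90: heading 275 -> 5
RT 180: heading 5 -> 185
Final: pos=(11.803,18.98), heading=185, 14 segment(s) drawn
Segments drawn: 14

Answer: 14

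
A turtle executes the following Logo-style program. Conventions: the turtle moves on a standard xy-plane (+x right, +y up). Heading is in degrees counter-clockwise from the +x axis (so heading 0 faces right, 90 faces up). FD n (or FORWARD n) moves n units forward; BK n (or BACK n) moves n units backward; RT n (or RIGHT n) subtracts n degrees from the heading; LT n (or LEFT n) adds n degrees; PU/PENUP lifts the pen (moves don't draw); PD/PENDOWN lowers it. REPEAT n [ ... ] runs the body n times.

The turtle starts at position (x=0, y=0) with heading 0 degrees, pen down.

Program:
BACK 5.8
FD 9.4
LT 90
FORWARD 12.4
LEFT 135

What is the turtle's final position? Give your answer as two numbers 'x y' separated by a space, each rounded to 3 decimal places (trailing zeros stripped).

Executing turtle program step by step:
Start: pos=(0,0), heading=0, pen down
BK 5.8: (0,0) -> (-5.8,0) [heading=0, draw]
FD 9.4: (-5.8,0) -> (3.6,0) [heading=0, draw]
LT 90: heading 0 -> 90
FD 12.4: (3.6,0) -> (3.6,12.4) [heading=90, draw]
LT 135: heading 90 -> 225
Final: pos=(3.6,12.4), heading=225, 3 segment(s) drawn

Answer: 3.6 12.4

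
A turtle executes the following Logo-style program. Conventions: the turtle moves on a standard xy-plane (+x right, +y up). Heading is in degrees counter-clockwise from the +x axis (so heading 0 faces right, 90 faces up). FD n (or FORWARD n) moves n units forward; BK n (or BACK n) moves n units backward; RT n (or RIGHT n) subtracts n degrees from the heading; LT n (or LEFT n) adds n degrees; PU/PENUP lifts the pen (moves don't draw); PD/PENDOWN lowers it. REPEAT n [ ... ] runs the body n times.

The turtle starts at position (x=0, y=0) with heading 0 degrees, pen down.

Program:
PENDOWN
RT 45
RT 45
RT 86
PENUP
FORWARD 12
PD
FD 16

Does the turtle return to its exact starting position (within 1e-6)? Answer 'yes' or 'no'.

Answer: no

Derivation:
Executing turtle program step by step:
Start: pos=(0,0), heading=0, pen down
PD: pen down
RT 45: heading 0 -> 315
RT 45: heading 315 -> 270
RT 86: heading 270 -> 184
PU: pen up
FD 12: (0,0) -> (-11.971,-0.837) [heading=184, move]
PD: pen down
FD 16: (-11.971,-0.837) -> (-27.932,-1.953) [heading=184, draw]
Final: pos=(-27.932,-1.953), heading=184, 1 segment(s) drawn

Start position: (0, 0)
Final position: (-27.932, -1.953)
Distance = 28; >= 1e-6 -> NOT closed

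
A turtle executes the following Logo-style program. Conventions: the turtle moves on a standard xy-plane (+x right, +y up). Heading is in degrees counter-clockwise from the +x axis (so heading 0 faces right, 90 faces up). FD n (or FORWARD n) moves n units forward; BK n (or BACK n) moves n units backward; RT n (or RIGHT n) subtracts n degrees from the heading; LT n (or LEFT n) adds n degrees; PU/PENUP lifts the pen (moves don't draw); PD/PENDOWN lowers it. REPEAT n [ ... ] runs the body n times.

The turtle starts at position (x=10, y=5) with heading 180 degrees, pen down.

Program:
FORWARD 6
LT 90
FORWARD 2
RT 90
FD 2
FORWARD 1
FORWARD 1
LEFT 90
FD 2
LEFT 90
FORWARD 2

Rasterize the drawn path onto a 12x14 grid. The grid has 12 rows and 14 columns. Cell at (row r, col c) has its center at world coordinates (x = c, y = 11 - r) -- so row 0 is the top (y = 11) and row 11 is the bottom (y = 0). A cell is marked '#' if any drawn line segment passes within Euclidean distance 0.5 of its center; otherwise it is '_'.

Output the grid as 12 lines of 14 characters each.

Segment 0: (10,5) -> (4,5)
Segment 1: (4,5) -> (4,3)
Segment 2: (4,3) -> (2,3)
Segment 3: (2,3) -> (1,3)
Segment 4: (1,3) -> (-0,3)
Segment 5: (-0,3) -> (-0,1)
Segment 6: (-0,1) -> (2,1)

Answer: ______________
______________
______________
______________
______________
______________
____#######___
____#_________
#####_________
#_____________
###___________
______________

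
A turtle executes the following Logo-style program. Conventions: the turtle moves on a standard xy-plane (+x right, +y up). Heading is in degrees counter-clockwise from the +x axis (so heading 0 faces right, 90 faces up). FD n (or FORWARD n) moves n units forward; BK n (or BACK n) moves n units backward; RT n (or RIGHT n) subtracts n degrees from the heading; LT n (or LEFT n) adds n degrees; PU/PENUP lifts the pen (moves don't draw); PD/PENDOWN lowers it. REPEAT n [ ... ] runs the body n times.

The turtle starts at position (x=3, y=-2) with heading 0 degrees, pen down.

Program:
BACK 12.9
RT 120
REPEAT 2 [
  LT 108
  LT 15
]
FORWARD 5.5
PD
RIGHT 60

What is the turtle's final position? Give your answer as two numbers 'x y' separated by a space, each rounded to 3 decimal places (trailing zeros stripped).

Executing turtle program step by step:
Start: pos=(3,-2), heading=0, pen down
BK 12.9: (3,-2) -> (-9.9,-2) [heading=0, draw]
RT 120: heading 0 -> 240
REPEAT 2 [
  -- iteration 1/2 --
  LT 108: heading 240 -> 348
  LT 15: heading 348 -> 3
  -- iteration 2/2 --
  LT 108: heading 3 -> 111
  LT 15: heading 111 -> 126
]
FD 5.5: (-9.9,-2) -> (-13.133,2.45) [heading=126, draw]
PD: pen down
RT 60: heading 126 -> 66
Final: pos=(-13.133,2.45), heading=66, 2 segment(s) drawn

Answer: -13.133 2.45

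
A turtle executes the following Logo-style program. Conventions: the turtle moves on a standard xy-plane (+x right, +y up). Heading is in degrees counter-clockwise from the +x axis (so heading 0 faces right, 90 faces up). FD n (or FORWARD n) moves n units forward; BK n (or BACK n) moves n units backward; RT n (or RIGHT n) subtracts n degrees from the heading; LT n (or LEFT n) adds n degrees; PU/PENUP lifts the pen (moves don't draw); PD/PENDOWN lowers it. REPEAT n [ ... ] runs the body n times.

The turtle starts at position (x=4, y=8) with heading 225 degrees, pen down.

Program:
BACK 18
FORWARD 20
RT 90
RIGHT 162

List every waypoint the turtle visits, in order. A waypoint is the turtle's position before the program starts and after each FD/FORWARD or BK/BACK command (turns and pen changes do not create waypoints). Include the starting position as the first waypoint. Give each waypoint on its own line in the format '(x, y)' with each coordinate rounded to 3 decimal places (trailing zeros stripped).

Answer: (4, 8)
(16.728, 20.728)
(2.586, 6.586)

Derivation:
Executing turtle program step by step:
Start: pos=(4,8), heading=225, pen down
BK 18: (4,8) -> (16.728,20.728) [heading=225, draw]
FD 20: (16.728,20.728) -> (2.586,6.586) [heading=225, draw]
RT 90: heading 225 -> 135
RT 162: heading 135 -> 333
Final: pos=(2.586,6.586), heading=333, 2 segment(s) drawn
Waypoints (3 total):
(4, 8)
(16.728, 20.728)
(2.586, 6.586)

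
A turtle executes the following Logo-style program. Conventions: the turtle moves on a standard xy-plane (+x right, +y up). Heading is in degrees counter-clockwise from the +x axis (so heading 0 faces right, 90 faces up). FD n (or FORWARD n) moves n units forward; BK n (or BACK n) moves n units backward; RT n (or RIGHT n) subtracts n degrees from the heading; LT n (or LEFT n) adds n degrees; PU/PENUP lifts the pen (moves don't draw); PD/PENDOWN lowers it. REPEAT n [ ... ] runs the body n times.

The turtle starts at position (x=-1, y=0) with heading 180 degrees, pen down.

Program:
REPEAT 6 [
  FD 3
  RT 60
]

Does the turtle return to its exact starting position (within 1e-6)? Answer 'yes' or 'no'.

Executing turtle program step by step:
Start: pos=(-1,0), heading=180, pen down
REPEAT 6 [
  -- iteration 1/6 --
  FD 3: (-1,0) -> (-4,0) [heading=180, draw]
  RT 60: heading 180 -> 120
  -- iteration 2/6 --
  FD 3: (-4,0) -> (-5.5,2.598) [heading=120, draw]
  RT 60: heading 120 -> 60
  -- iteration 3/6 --
  FD 3: (-5.5,2.598) -> (-4,5.196) [heading=60, draw]
  RT 60: heading 60 -> 0
  -- iteration 4/6 --
  FD 3: (-4,5.196) -> (-1,5.196) [heading=0, draw]
  RT 60: heading 0 -> 300
  -- iteration 5/6 --
  FD 3: (-1,5.196) -> (0.5,2.598) [heading=300, draw]
  RT 60: heading 300 -> 240
  -- iteration 6/6 --
  FD 3: (0.5,2.598) -> (-1,0) [heading=240, draw]
  RT 60: heading 240 -> 180
]
Final: pos=(-1,0), heading=180, 6 segment(s) drawn

Start position: (-1, 0)
Final position: (-1, 0)
Distance = 0; < 1e-6 -> CLOSED

Answer: yes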